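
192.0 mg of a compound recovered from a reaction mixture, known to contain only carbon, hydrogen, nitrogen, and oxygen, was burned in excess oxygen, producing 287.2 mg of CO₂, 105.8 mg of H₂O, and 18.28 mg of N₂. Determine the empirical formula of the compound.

C5H9NO4

mol C = 0.2872 g CO₂ ÷ 44.009 g/mol = 0.0065259 mol
mol H = 2 × 0.1058 g H₂O ÷ 18.015 g/mol = 0.011746 mol
mol N = 2 × 0.01828 g N₂ ÷ 28.014 g/mol = 0.0013051 mol
mass O = 0.1920 − (0.078383 + 0.011840 + 0.018280) = 0.083497 g → mol O = 0.083497 ÷ 15.999 = 0.0052189 mol
Divide by the smallest (0.0013051 mol): C 5.000, H 9.000, N 1.000, O 3.999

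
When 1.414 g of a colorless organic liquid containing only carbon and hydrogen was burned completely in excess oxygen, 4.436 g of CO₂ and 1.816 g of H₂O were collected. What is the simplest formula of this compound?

mol C = 4.436 g CO₂ ÷ 44.009 g/mol = 0.10080 mol
mol H = 2 × 1.816 g H₂O ÷ 18.015 g/mol = 0.20161 mol
Divide by the smallest (0.10080 mol): C 1.000, H 2.000

CH2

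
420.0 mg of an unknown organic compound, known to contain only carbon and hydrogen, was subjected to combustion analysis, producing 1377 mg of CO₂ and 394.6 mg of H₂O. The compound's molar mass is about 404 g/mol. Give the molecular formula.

mol C = 1.377 g CO₂ ÷ 44.009 g/mol = 0.031289 mol
mol H = 2 × 0.3946 g H₂O ÷ 18.015 g/mol = 0.043808 mol
Divide by the smallest (0.031289 mol): C 1.000, H 1.400
Multiplying each by 5 gives whole numbers: C 5.00, H 7.00
Empirical formula: C5H7
Empirical-formula mass = 67.11 g/mol; 404 ÷ 67.11 ≈ 6, so the molecular formula is C30H42.

C30H42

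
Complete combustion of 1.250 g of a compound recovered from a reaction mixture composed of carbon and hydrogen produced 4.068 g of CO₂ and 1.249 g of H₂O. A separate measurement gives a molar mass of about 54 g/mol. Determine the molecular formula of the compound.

mol C = 4.068 g CO₂ ÷ 44.009 g/mol = 0.092436 mol
mol H = 2 × 1.249 g H₂O ÷ 18.015 g/mol = 0.13866 mol
Divide by the smallest (0.092436 mol): C 1.000, H 1.500
Multiplying each by 2 gives whole numbers: C 2.00, H 3.00
Empirical formula: C2H3
Empirical-formula mass = 27.05 g/mol; 54 ÷ 27.05 ≈ 2, so the molecular formula is C4H6.

C4H6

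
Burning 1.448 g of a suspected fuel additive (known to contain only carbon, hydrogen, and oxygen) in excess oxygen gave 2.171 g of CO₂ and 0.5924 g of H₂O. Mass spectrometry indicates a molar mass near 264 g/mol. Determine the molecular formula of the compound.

mol C = 2.171 g CO₂ ÷ 44.009 g/mol = 0.049331 mol
mol H = 2 × 0.5924 g H₂O ÷ 18.015 g/mol = 0.065767 mol
mass O = 1.448 − (0.59251 + 0.066294) = 0.78919 g → mol O = 0.78919 ÷ 15.999 = 0.049328 mol
Divide by the smallest (0.049328 mol): C 1.000, H 1.333, O 1.000
Multiplying each by 3 gives whole numbers: C 3.00, H 4.00, O 3.00
Empirical formula: C3H4O3
Empirical-formula mass = 88.06 g/mol; 264 ÷ 88.06 ≈ 3, so the molecular formula is C9H12O9.

C9H12O9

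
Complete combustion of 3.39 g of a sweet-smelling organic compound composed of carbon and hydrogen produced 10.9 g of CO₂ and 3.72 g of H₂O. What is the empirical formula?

mol C = 10.9 g CO₂ ÷ 44.009 g/mol = 0.2477 mol
mol H = 2 × 3.72 g H₂O ÷ 18.015 g/mol = 0.4130 mol
Divide by the smallest (0.2477 mol): C 1.000, H 1.667
Multiplying each by 3 gives whole numbers: C 3.00, H 5.00

C3H5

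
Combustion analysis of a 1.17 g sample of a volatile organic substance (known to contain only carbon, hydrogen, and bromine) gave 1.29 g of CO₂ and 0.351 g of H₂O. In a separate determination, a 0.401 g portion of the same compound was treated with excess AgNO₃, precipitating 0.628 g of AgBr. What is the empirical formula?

mol C = 1.29 g CO₂ ÷ 44.009 g/mol = 0.02931 mol
mol H = 2 × 0.351 g H₂O ÷ 18.015 g/mol = 0.03897 mol
From the AgBr data: mol Br per gram of compound = (0.628 ÷ 187.772) ÷ 0.401 = 0.008340 mol/g, so in the 1.17 g combustion sample mol Br = 0.009758 mol
Divide by the smallest (0.009758 mol): C 3.004, H 3.993, Br 1.000

C3H4Br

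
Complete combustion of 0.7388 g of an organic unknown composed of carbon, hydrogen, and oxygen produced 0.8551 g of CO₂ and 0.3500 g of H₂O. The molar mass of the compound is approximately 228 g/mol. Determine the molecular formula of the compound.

mol C = 0.8551 g CO₂ ÷ 44.009 g/mol = 0.019430 mol
mol H = 2 × 0.3500 g H₂O ÷ 18.015 g/mol = 0.038857 mol
mass O = 0.7388 − (0.23338 + 0.039167) = 0.46626 g → mol O = 0.46626 ÷ 15.999 = 0.029143 mol
Divide by the smallest (0.019430 mol): C 1.000, H 2.000, O 1.500
Multiplying each by 2 gives whole numbers: C 2.00, H 4.00, O 3.00
Empirical formula: C2H4O3
Empirical-formula mass = 76.05 g/mol; 228 ÷ 76.05 ≈ 3, so the molecular formula is C6H12O9.

C6H12O9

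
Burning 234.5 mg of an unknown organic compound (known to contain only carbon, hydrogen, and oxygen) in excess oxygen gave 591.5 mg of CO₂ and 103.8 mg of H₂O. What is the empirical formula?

mol C = 0.5915 g CO₂ ÷ 44.009 g/mol = 0.013440 mol
mol H = 2 × 0.1038 g H₂O ÷ 18.015 g/mol = 0.011524 mol
mass O = 0.2345 − (0.16143 + 0.011616) = 0.061451 g → mol O = 0.061451 ÷ 15.999 = 0.0038409 mol
Divide by the smallest (0.0038409 mol): C 3.499, H 3.000, O 1.000
Multiplying each by 2 gives whole numbers: C 7.00, H 6.00, O 2.00

C7H6O2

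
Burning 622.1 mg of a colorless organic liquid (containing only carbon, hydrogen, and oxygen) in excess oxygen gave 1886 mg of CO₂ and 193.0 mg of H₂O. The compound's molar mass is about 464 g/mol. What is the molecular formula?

mol C = 1.886 g CO₂ ÷ 44.009 g/mol = 0.042855 mol
mol H = 2 × 0.1930 g H₂O ÷ 18.015 g/mol = 0.021427 mol
mass O = 0.6221 − (0.51473 + 0.021598) = 0.085772 g → mol O = 0.085772 ÷ 15.999 = 0.0053611 mol
Divide by the smallest (0.0053611 mol): C 7.994, H 3.997, O 1.000
Empirical formula: C8H4O
Empirical-formula mass = 116.12 g/mol; 464 ÷ 116.12 ≈ 4, so the molecular formula is C32H16O4.

C32H16O4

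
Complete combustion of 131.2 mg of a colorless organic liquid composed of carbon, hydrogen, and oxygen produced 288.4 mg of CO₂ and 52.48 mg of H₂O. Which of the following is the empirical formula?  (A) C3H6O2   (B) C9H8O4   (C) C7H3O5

(B) C9H8O4

mol C = 0.2884 g CO₂ ÷ 44.009 g/mol = 0.0065532 mol
mol H = 2 × 0.05248 g H₂O ÷ 18.015 g/mol = 0.0058263 mol
mass O = 0.1312 − (0.078711 + 0.0058729) = 0.046617 g → mol O = 0.046617 ÷ 15.999 = 0.0029137 mol
Divide by the smallest (0.0029137 mol): C 2.249, H 2.000, O 1.000
Multiplying each by 4 gives whole numbers: C 9.00, H 8.00, O 4.00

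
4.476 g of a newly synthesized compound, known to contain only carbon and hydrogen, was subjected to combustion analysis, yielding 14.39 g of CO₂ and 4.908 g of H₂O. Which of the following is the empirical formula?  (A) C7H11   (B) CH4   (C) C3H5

mol C = 14.39 g CO₂ ÷ 44.009 g/mol = 0.32698 mol
mol H = 2 × 4.908 g H₂O ÷ 18.015 g/mol = 0.54488 mol
Divide by the smallest (0.32698 mol): C 1.000, H 1.666
Multiplying each by 3 gives whole numbers: C 3.00, H 5.00

(C) C3H5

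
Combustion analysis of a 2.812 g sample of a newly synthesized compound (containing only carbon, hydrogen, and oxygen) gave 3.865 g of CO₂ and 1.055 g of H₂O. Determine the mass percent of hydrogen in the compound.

mol C = 3.865 g CO₂ ÷ 44.009 g/mol = 0.087823 mol
mol H = 2 × 1.055 g H₂O ÷ 18.015 g/mol = 0.11712 mol
mass O = 2.812 − (1.0548 + 0.11806) = 1.6391 g → mol O = 1.6391 ÷ 15.999 = 0.10245 mol
mass % H = 0.11806 g ÷ 2.812 g × 100%

4.20%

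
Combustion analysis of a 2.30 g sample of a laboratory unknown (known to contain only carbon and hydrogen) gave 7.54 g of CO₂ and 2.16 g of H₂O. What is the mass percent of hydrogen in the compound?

10.5%

mol C = 7.54 g CO₂ ÷ 44.009 g/mol = 0.1713 mol
mol H = 2 × 2.16 g H₂O ÷ 18.015 g/mol = 0.2398 mol
mass % H = 0.2417 g ÷ 2.30 g × 100%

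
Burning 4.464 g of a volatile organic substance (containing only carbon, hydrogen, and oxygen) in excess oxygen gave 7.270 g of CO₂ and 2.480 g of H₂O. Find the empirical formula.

C6H10O5

mol C = 7.270 g CO₂ ÷ 44.009 g/mol = 0.16519 mol
mol H = 2 × 2.480 g H₂O ÷ 18.015 g/mol = 0.27533 mol
mass O = 4.464 − (1.9841 + 0.27753) = 2.2023 g → mol O = 2.2023 ÷ 15.999 = 0.13765 mol
Divide by the smallest (0.13765 mol): C 1.200, H 2.000, O 1.000
Multiplying each by 5 gives whole numbers: C 6.00, H 10.00, O 5.00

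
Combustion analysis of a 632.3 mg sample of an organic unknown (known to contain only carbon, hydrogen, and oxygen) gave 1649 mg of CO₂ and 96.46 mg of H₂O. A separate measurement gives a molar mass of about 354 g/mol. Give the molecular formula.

mol C = 1.649 g CO₂ ÷ 44.009 g/mol = 0.037470 mol
mol H = 2 × 0.09646 g H₂O ÷ 18.015 g/mol = 0.010709 mol
mass O = 0.6323 − (0.45005 + 0.010795) = 0.17146 g → mol O = 0.17146 ÷ 15.999 = 0.010717 mol
Divide by the smallest (0.010709 mol): C 3.499, H 1.000, O 1.001
Multiplying each by 2 gives whole numbers: C 7.00, H 2.00, O 2.00
Empirical formula: C7H2O2
Empirical-formula mass = 118.09 g/mol; 354 ÷ 118.09 ≈ 3, so the molecular formula is C21H6O6.

C21H6O6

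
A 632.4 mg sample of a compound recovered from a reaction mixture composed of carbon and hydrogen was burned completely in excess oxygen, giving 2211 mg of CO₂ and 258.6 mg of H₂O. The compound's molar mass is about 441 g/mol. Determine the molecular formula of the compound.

mol C = 2.211 g CO₂ ÷ 44.009 g/mol = 0.050240 mol
mol H = 2 × 0.2586 g H₂O ÷ 18.015 g/mol = 0.028709 mol
Divide by the smallest (0.028709 mol): C 1.750, H 1.000
Multiplying each by 4 gives whole numbers: C 7.00, H 4.00
Empirical formula: C7H4
Empirical-formula mass = 88.11 g/mol; 441 ÷ 88.11 ≈ 5, so the molecular formula is C35H20.

C35H20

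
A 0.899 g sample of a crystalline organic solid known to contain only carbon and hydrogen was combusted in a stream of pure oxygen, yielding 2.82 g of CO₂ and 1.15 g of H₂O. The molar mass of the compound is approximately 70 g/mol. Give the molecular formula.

mol C = 2.82 g CO₂ ÷ 44.009 g/mol = 0.06408 mol
mol H = 2 × 1.15 g H₂O ÷ 18.015 g/mol = 0.1277 mol
Divide by the smallest (0.06408 mol): C 1.000, H 1.992
Empirical formula: CH2
Empirical-formula mass = 14.03 g/mol; 70 ÷ 14.03 ≈ 5, so the molecular formula is C5H10.

C5H10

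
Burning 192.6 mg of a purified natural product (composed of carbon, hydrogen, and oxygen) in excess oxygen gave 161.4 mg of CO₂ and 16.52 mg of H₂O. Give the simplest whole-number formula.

mol C = 0.1614 g CO₂ ÷ 44.009 g/mol = 0.0036674 mol
mol H = 2 × 0.01652 g H₂O ÷ 18.015 g/mol = 0.0018340 mol
mass O = 0.1926 − (0.044050 + 0.0018487) = 0.14670 g → mol O = 0.14670 ÷ 15.999 = 0.0091694 mol
Divide by the smallest (0.0018340 mol): C 2.000, H 1.000, O 5.000

C2HO5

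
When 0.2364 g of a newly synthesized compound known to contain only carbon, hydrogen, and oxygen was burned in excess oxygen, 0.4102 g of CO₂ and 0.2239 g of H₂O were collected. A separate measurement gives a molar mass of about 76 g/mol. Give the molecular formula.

mol C = 0.4102 g CO₂ ÷ 44.009 g/mol = 0.0093208 mol
mol H = 2 × 0.2239 g H₂O ÷ 18.015 g/mol = 0.024857 mol
mass O = 0.2364 − (0.11195 + 0.025056) = 0.099392 g → mol O = 0.099392 ÷ 15.999 = 0.0062124 mol
Divide by the smallest (0.0062124 mol): C 1.500, H 4.001, O 1.000
Multiplying each by 2 gives whole numbers: C 3.00, H 8.00, O 2.00
Empirical formula: C3H8O2
Empirical-formula mass = 76.09 g/mol; 76 ÷ 76.09 ≈ 1, so the molecular formula is C3H8O2.

C3H8O2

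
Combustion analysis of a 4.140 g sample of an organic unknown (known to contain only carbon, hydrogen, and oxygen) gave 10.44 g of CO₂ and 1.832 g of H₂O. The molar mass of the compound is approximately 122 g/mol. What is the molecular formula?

mol C = 10.44 g CO₂ ÷ 44.009 g/mol = 0.23722 mol
mol H = 2 × 1.832 g H₂O ÷ 18.015 g/mol = 0.20339 mol
mass O = 4.140 − (2.8493 + 0.20501) = 1.0857 g → mol O = 1.0857 ÷ 15.999 = 0.067860 mol
Divide by the smallest (0.067860 mol): C 3.496, H 2.997, O 1.000
Multiplying each by 2 gives whole numbers: C 6.99, H 5.99, O 2.00
Empirical formula: C7H6O2
Empirical-formula mass = 122.12 g/mol; 122 ÷ 122.12 ≈ 1, so the molecular formula is C7H6O2.

C7H6O2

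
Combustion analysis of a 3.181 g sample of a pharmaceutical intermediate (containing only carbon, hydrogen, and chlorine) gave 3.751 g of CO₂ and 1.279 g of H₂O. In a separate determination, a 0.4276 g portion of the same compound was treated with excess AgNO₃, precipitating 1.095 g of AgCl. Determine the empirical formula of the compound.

C3H5Cl2

mol C = 3.751 g CO₂ ÷ 44.009 g/mol = 0.085233 mol
mol H = 2 × 1.279 g H₂O ÷ 18.015 g/mol = 0.14199 mol
From the AgCl data: mol Cl per gram of compound = (1.095 ÷ 143.318) ÷ 0.4276 = 0.017868 mol/g, so in the 3.181 g combustion sample mol Cl = 0.056838 mol
Divide by the smallest (0.056838 mol): C 1.500, H 2.498, Cl 1.000
Multiplying each by 2 gives whole numbers: C 3.00, H 5.00, Cl 2.00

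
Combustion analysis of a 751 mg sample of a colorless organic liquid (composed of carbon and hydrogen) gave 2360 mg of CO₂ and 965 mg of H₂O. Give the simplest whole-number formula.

mol C = 2.36 g CO₂ ÷ 44.009 g/mol = 0.05363 mol
mol H = 2 × 0.965 g H₂O ÷ 18.015 g/mol = 0.1071 mol
Divide by the smallest (0.05363 mol): C 1.000, H 1.998

CH2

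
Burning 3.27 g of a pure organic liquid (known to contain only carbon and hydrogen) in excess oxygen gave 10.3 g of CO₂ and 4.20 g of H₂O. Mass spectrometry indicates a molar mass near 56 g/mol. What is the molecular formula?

mol C = 10.3 g CO₂ ÷ 44.009 g/mol = 0.2340 mol
mol H = 2 × 4.20 g H₂O ÷ 18.015 g/mol = 0.4663 mol
Divide by the smallest (0.2340 mol): C 1.000, H 1.992
Empirical formula: CH2
Empirical-formula mass = 14.03 g/mol; 56 ÷ 14.03 ≈ 4, so the molecular formula is C4H8.

C4H8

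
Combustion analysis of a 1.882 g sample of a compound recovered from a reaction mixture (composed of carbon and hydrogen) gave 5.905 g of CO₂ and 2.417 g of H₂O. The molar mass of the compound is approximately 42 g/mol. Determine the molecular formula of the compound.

C3H6

mol C = 5.905 g CO₂ ÷ 44.009 g/mol = 0.13418 mol
mol H = 2 × 2.417 g H₂O ÷ 18.015 g/mol = 0.26833 mol
Divide by the smallest (0.13418 mol): C 1.000, H 2.000
Empirical formula: CH2
Empirical-formula mass = 14.03 g/mol; 42 ÷ 14.03 ≈ 3, so the molecular formula is C3H6.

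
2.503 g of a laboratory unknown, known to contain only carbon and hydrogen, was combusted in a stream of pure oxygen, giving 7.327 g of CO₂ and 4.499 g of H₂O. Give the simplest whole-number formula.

CH3

mol C = 7.327 g CO₂ ÷ 44.009 g/mol = 0.16649 mol
mol H = 2 × 4.499 g H₂O ÷ 18.015 g/mol = 0.49947 mol
Divide by the smallest (0.16649 mol): C 1.000, H 3.000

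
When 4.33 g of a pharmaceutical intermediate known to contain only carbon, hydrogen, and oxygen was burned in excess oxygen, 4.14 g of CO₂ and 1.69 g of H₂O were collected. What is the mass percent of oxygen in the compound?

69.5%

mol C = 4.14 g CO₂ ÷ 44.009 g/mol = 0.09407 mol
mol H = 2 × 1.69 g H₂O ÷ 18.015 g/mol = 0.1876 mol
mass O = 4.33 − (1.130 + 0.1891) = 3.011 g → mol O = 3.011 ÷ 15.999 = 0.1882 mol
mass % O = 3.011 g ÷ 4.33 g × 100%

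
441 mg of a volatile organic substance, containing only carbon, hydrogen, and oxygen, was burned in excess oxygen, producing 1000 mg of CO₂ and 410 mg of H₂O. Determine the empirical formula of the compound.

C3H6O

mol C = 1.00 g CO₂ ÷ 44.009 g/mol = 0.02272 mol
mol H = 2 × 0.410 g H₂O ÷ 18.015 g/mol = 0.04552 mol
mass O = 0.441 − (0.2729 + 0.04588) = 0.1222 g → mol O = 0.1222 ÷ 15.999 = 0.007638 mol
Divide by the smallest (0.007638 mol): C 2.975, H 5.960, O 1.000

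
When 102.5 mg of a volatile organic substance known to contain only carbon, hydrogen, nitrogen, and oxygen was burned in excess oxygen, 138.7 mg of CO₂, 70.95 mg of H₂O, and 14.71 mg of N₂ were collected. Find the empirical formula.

C6H15N2O5

mol C = 0.1387 g CO₂ ÷ 44.009 g/mol = 0.0031516 mol
mol H = 2 × 0.07095 g H₂O ÷ 18.015 g/mol = 0.0078768 mol
mol N = 2 × 0.01471 g N₂ ÷ 28.014 g/mol = 0.0010502 mol
mass O = 0.1025 − (0.037854 + 0.0079398 + 0.014710) = 0.041996 g → mol O = 0.041996 ÷ 15.999 = 0.0026249 mol
Divide by the smallest (0.0010502 mol): C 3.001, H 7.500, N 1.000, O 2.499
Multiplying each by 2 gives whole numbers: C 6.00, H 15.00, N 2.00, O 5.00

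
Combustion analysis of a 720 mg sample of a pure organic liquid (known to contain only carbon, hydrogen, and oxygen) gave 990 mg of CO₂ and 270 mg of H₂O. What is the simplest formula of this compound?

C6H8O7

mol C = 0.990 g CO₂ ÷ 44.009 g/mol = 0.02250 mol
mol H = 2 × 0.270 g H₂O ÷ 18.015 g/mol = 0.02998 mol
mass O = 0.720 − (0.2702 + 0.03021) = 0.4196 g → mol O = 0.4196 ÷ 15.999 = 0.02623 mol
Divide by the smallest (0.02250 mol): C 1.000, H 1.332, O 1.166
Multiplying each by 6 gives whole numbers: C 6.00, H 7.99, O 7.00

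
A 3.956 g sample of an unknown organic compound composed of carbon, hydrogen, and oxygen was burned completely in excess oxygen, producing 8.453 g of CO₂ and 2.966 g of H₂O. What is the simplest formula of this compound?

mol C = 8.453 g CO₂ ÷ 44.009 g/mol = 0.19207 mol
mol H = 2 × 2.966 g H₂O ÷ 18.015 g/mol = 0.32928 mol
mass O = 3.956 − (2.3070 + 0.33192) = 1.3171 g → mol O = 1.3171 ÷ 15.999 = 0.082323 mol
Divide by the smallest (0.082323 mol): C 2.333, H 4.000, O 1.000
Multiplying each by 3 gives whole numbers: C 7.00, H 12.00, O 3.00

C7H12O3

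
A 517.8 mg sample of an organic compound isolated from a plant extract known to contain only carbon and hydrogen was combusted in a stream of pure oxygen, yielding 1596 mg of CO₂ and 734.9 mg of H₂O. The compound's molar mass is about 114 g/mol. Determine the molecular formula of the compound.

C8H18

mol C = 1.596 g CO₂ ÷ 44.009 g/mol = 0.036265 mol
mol H = 2 × 0.7349 g H₂O ÷ 18.015 g/mol = 0.081588 mol
Divide by the smallest (0.036265 mol): C 1.000, H 2.250
Multiplying each by 4 gives whole numbers: C 4.00, H 9.00
Empirical formula: C4H9
Empirical-formula mass = 57.12 g/mol; 114 ÷ 57.12 ≈ 2, so the molecular formula is C8H18.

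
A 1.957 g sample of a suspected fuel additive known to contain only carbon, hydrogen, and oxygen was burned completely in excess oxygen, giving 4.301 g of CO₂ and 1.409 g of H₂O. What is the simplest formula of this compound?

mol C = 4.301 g CO₂ ÷ 44.009 g/mol = 0.097730 mol
mol H = 2 × 1.409 g H₂O ÷ 18.015 g/mol = 0.15643 mol
mass O = 1.957 − (1.1738 + 0.15768) = 0.62549 g → mol O = 0.62549 ÷ 15.999 = 0.039095 mol
Divide by the smallest (0.039095 mol): C 2.500, H 4.001, O 1.000
Multiplying each by 2 gives whole numbers: C 5.00, H 8.00, O 2.00

C5H8O2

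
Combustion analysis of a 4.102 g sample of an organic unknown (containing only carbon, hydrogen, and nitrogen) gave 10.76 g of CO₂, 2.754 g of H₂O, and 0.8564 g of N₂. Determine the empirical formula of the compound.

mol C = 10.76 g CO₂ ÷ 44.009 g/mol = 0.24450 mol
mol H = 2 × 2.754 g H₂O ÷ 18.015 g/mol = 0.30575 mol
mol N = 2 × 0.8564 g N₂ ÷ 28.014 g/mol = 0.061141 mol
Divide by the smallest (0.061141 mol): C 3.999, H 5.001, N 1.000

C4H5N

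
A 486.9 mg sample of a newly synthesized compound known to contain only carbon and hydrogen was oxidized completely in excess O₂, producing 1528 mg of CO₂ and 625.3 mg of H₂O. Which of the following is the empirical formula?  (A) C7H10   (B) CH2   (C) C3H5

mol C = 1.528 g CO₂ ÷ 44.009 g/mol = 0.034720 mol
mol H = 2 × 0.6253 g H₂O ÷ 18.015 g/mol = 0.069420 mol
Divide by the smallest (0.034720 mol): C 1.000, H 1.999

(B) CH2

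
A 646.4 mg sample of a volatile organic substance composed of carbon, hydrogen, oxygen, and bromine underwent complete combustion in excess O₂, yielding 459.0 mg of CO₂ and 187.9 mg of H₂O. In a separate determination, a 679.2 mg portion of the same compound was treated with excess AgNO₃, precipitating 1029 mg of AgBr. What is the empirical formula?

mol C = 0.4590 g CO₂ ÷ 44.009 g/mol = 0.010430 mol
mol H = 2 × 0.1879 g H₂O ÷ 18.015 g/mol = 0.020860 mol
From the AgBr data: mol Br per gram of compound = (1.029 ÷ 187.772) ÷ 0.6792 = 0.0080684 mol/g, so in the 0.6464 g combustion sample mol Br = 0.0052154 mol
mass O = 0.6464 − (0.12527 + 0.021027 + 0.41673) = 0.083370 g → mol O = 0.083370 ÷ 15.999 = 0.0052109 mol
Divide by the smallest (0.0052109 mol): C 2.001, H 4.003, Br 1.001, O 1.000

C2H4BrO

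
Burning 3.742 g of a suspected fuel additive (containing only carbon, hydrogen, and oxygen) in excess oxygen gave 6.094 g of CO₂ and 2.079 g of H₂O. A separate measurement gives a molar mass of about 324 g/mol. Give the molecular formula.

C12H20O10

mol C = 6.094 g CO₂ ÷ 44.009 g/mol = 0.13847 mol
mol H = 2 × 2.079 g H₂O ÷ 18.015 g/mol = 0.23081 mol
mass O = 3.742 − (1.6632 + 0.23265) = 1.8462 g → mol O = 1.8462 ÷ 15.999 = 0.11539 mol
Divide by the smallest (0.11539 mol): C 1.200, H 2.000, O 1.000
Multiplying each by 5 gives whole numbers: C 6.00, H 10.00, O 5.00
Empirical formula: C6H10O5
Empirical-formula mass = 162.14 g/mol; 324 ÷ 162.14 ≈ 2, so the molecular formula is C12H20O10.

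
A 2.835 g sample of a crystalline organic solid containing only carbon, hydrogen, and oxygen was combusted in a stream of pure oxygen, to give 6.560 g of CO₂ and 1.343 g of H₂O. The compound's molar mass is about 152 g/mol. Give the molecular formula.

C8H8O3

mol C = 6.560 g CO₂ ÷ 44.009 g/mol = 0.14906 mol
mol H = 2 × 1.343 g H₂O ÷ 18.015 g/mol = 0.14910 mol
mass O = 2.835 − (1.7904 + 0.15029) = 0.89434 g → mol O = 0.89434 ÷ 15.999 = 0.055900 mol
Divide by the smallest (0.055900 mol): C 2.667, H 2.667, O 1.000
Multiplying each by 3 gives whole numbers: C 8.00, H 8.00, O 3.00
Empirical formula: C8H8O3
Empirical-formula mass = 152.15 g/mol; 152 ÷ 152.15 ≈ 1, so the molecular formula is C8H8O3.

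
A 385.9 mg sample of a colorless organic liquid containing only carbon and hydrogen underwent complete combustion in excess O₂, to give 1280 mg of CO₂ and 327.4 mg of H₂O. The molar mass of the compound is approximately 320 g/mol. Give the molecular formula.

C24H30

mol C = 1.280 g CO₂ ÷ 44.009 g/mol = 0.029085 mol
mol H = 2 × 0.3274 g H₂O ÷ 18.015 g/mol = 0.036347 mol
Divide by the smallest (0.029085 mol): C 1.000, H 1.250
Multiplying each by 4 gives whole numbers: C 4.00, H 5.00
Empirical formula: C4H5
Empirical-formula mass = 53.08 g/mol; 320 ÷ 53.08 ≈ 6, so the molecular formula is C24H30.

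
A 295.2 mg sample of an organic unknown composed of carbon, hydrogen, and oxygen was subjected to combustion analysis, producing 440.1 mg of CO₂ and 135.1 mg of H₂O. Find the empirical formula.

mol C = 0.4401 g CO₂ ÷ 44.009 g/mol = 0.010000 mol
mol H = 2 × 0.1351 g H₂O ÷ 18.015 g/mol = 0.014999 mol
mass O = 0.2952 − (0.12011 + 0.015119) = 0.15997 g → mol O = 0.15997 ÷ 15.999 = 0.0099987 mol
Divide by the smallest (0.0099987 mol): C 1.000, H 1.500, O 1.000
Multiplying each by 2 gives whole numbers: C 2.00, H 3.00, O 2.00

C2H3O2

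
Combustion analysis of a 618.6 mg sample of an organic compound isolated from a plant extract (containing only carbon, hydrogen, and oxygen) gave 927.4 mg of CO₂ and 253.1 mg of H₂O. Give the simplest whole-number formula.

C3H4O3

mol C = 0.9274 g CO₂ ÷ 44.009 g/mol = 0.021073 mol
mol H = 2 × 0.2531 g H₂O ÷ 18.015 g/mol = 0.028099 mol
mass O = 0.6186 − (0.25311 + 0.028324) = 0.33717 g → mol O = 0.33717 ÷ 15.999 = 0.021074 mol
Divide by the smallest (0.021073 mol): C 1.000, H 1.333, O 1.000
Multiplying each by 3 gives whole numbers: C 3.00, H 4.00, O 3.00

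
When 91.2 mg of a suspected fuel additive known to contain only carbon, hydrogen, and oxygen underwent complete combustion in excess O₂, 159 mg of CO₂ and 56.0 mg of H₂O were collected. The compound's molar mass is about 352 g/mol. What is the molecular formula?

C14H24O10

mol C = 0.159 g CO₂ ÷ 44.009 g/mol = 0.003613 mol
mol H = 2 × 0.0560 g H₂O ÷ 18.015 g/mol = 0.006217 mol
mass O = 0.0912 − (0.04339 + 0.006267) = 0.04154 g → mol O = 0.04154 ÷ 15.999 = 0.002596 mol
Divide by the smallest (0.002596 mol): C 1.392, H 2.395, O 1.000
Multiplying each by 5 gives whole numbers: C 6.96, H 11.97, O 5.00
Empirical formula: C7H12O5
Empirical-formula mass = 176.17 g/mol; 352 ÷ 176.17 ≈ 2, so the molecular formula is C14H24O10.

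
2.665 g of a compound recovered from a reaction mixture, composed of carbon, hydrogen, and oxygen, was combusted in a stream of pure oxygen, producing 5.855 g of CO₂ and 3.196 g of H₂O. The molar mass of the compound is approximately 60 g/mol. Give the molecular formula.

C3H8O

mol C = 5.855 g CO₂ ÷ 44.009 g/mol = 0.13304 mol
mol H = 2 × 3.196 g H₂O ÷ 18.015 g/mol = 0.35482 mol
mass O = 2.665 − (1.5980 + 0.35765) = 0.70939 g → mol O = 0.70939 ÷ 15.999 = 0.044340 mol
Divide by the smallest (0.044340 mol): C 3.000, H 8.002, O 1.000
Empirical formula: C3H8O
Empirical-formula mass = 60.10 g/mol; 60 ÷ 60.10 ≈ 1, so the molecular formula is C3H8O.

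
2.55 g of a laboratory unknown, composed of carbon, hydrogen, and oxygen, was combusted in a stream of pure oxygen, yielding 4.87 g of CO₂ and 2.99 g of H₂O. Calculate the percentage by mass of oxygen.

34.8%

mol C = 4.87 g CO₂ ÷ 44.009 g/mol = 0.1107 mol
mol H = 2 × 2.99 g H₂O ÷ 18.015 g/mol = 0.3319 mol
mass O = 2.55 − (1.329 + 0.3346) = 0.8863 g → mol O = 0.8863 ÷ 15.999 = 0.05540 mol
mass % O = 0.8863 g ÷ 2.55 g × 100%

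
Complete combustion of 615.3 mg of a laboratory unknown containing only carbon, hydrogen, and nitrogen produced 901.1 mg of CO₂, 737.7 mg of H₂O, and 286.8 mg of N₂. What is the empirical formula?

mol C = 0.9011 g CO₂ ÷ 44.009 g/mol = 0.020475 mol
mol H = 2 × 0.7377 g H₂O ÷ 18.015 g/mol = 0.081898 mol
mol N = 2 × 0.2868 g N₂ ÷ 28.014 g/mol = 0.020475 mol
Divide by the smallest (0.020475 mol): C 1.000, H 4.000, N 1.000

CH4N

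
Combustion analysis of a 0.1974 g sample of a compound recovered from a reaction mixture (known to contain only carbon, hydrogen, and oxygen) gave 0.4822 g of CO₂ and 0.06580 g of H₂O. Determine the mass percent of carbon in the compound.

66.67%

mol C = 0.4822 g CO₂ ÷ 44.009 g/mol = 0.010957 mol
mol H = 2 × 0.06580 g H₂O ÷ 18.015 g/mol = 0.0073050 mol
mass O = 0.1974 − (0.13160 + 0.0073635) = 0.058434 g → mol O = 0.058434 ÷ 15.999 = 0.0036523 mol
mass % C = 0.13160 g ÷ 0.1974 g × 100%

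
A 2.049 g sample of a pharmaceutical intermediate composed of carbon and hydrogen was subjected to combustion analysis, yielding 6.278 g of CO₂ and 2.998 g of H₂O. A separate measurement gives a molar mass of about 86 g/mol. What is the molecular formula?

mol C = 6.278 g CO₂ ÷ 44.009 g/mol = 0.14265 mol
mol H = 2 × 2.998 g H₂O ÷ 18.015 g/mol = 0.33283 mol
Divide by the smallest (0.14265 mol): C 1.000, H 2.333
Multiplying each by 3 gives whole numbers: C 3.00, H 7.00
Empirical formula: C3H7
Empirical-formula mass = 43.09 g/mol; 86 ÷ 43.09 ≈ 2, so the molecular formula is C6H14.

C6H14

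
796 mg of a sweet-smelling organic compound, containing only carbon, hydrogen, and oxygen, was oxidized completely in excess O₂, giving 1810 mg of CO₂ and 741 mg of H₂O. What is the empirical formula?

mol C = 1.81 g CO₂ ÷ 44.009 g/mol = 0.04113 mol
mol H = 2 × 0.741 g H₂O ÷ 18.015 g/mol = 0.08226 mol
mass O = 0.796 − (0.4940 + 0.08292) = 0.2191 g → mol O = 0.2191 ÷ 15.999 = 0.01369 mol
Divide by the smallest (0.01369 mol): C 3.003, H 6.007, O 1.000

C3H6O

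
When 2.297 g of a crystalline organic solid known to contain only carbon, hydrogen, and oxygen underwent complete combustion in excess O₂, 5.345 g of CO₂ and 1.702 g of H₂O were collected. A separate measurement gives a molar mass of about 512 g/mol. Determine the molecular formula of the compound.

mol C = 5.345 g CO₂ ÷ 44.009 g/mol = 0.12145 mol
mol H = 2 × 1.702 g H₂O ÷ 18.015 g/mol = 0.18895 mol
mass O = 2.297 − (1.4588 + 0.19047) = 0.64777 g → mol O = 0.64777 ÷ 15.999 = 0.040488 mol
Divide by the smallest (0.040488 mol): C 3.000, H 4.667, O 1.000
Multiplying each by 3 gives whole numbers: C 9.00, H 14.00, O 3.00
Empirical formula: C9H14O3
Empirical-formula mass = 170.21 g/mol; 512 ÷ 170.21 ≈ 3, so the molecular formula is C27H42O9.

C27H42O9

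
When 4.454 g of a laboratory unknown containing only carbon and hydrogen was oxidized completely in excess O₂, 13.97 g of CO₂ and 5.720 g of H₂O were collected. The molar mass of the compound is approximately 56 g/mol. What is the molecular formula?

mol C = 13.97 g CO₂ ÷ 44.009 g/mol = 0.31744 mol
mol H = 2 × 5.720 g H₂O ÷ 18.015 g/mol = 0.63503 mol
Divide by the smallest (0.31744 mol): C 1.000, H 2.000
Empirical formula: CH2
Empirical-formula mass = 14.03 g/mol; 56 ÷ 14.03 ≈ 4, so the molecular formula is C4H8.

C4H8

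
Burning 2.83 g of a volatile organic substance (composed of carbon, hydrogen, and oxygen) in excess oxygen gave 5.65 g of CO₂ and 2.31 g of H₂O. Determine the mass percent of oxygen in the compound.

36.4%

mol C = 5.65 g CO₂ ÷ 44.009 g/mol = 0.1284 mol
mol H = 2 × 2.31 g H₂O ÷ 18.015 g/mol = 0.2565 mol
mass O = 2.83 − (1.542 + 0.2585) = 1.029 g → mol O = 1.029 ÷ 15.999 = 0.06435 mol
mass % O = 1.029 g ÷ 2.83 g × 100%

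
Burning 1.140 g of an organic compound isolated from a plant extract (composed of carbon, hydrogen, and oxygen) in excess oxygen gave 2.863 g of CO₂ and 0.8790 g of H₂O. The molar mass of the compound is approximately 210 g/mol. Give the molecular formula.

C12H18O3

mol C = 2.863 g CO₂ ÷ 44.009 g/mol = 0.065055 mol
mol H = 2 × 0.8790 g H₂O ÷ 18.015 g/mol = 0.097585 mol
mass O = 1.140 − (0.78137 + 0.098366) = 0.26026 g → mol O = 0.26026 ÷ 15.999 = 0.016267 mol
Divide by the smallest (0.016267 mol): C 3.999, H 5.999, O 1.000
Empirical formula: C4H6O
Empirical-formula mass = 70.09 g/mol; 210 ÷ 70.09 ≈ 3, so the molecular formula is C12H18O3.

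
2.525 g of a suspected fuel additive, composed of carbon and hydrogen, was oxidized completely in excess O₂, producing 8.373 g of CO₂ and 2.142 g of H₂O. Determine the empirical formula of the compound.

mol C = 8.373 g CO₂ ÷ 44.009 g/mol = 0.19026 mol
mol H = 2 × 2.142 g H₂O ÷ 18.015 g/mol = 0.23780 mol
Divide by the smallest (0.19026 mol): C 1.000, H 1.250
Multiplying each by 4 gives whole numbers: C 4.00, H 5.00

C4H5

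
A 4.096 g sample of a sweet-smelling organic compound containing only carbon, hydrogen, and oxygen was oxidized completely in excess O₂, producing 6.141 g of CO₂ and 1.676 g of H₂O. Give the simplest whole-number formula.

C3H4O3

mol C = 6.141 g CO₂ ÷ 44.009 g/mol = 0.13954 mol
mol H = 2 × 1.676 g H₂O ÷ 18.015 g/mol = 0.18607 mol
mass O = 4.096 − (1.6760 + 0.18756) = 2.2324 g → mol O = 2.2324 ÷ 15.999 = 0.13954 mol
Divide by the smallest (0.13954 mol): C 1.000, H 1.333, O 1.000
Multiplying each by 3 gives whole numbers: C 3.00, H 4.00, O 3.00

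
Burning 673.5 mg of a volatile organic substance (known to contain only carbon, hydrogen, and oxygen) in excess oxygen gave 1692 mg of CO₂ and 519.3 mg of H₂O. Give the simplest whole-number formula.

C4H6O

mol C = 1.692 g CO₂ ÷ 44.009 g/mol = 0.038447 mol
mol H = 2 × 0.5193 g H₂O ÷ 18.015 g/mol = 0.057652 mol
mass O = 0.6735 − (0.46178 + 0.058113) = 0.15360 g → mol O = 0.15360 ÷ 15.999 = 0.0096008 mol
Divide by the smallest (0.0096008 mol): C 4.005, H 6.005, O 1.000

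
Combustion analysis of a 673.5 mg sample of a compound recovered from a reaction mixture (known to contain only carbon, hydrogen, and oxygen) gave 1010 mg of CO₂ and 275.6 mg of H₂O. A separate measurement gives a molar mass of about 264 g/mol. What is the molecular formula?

mol C = 1.010 g CO₂ ÷ 44.009 g/mol = 0.022950 mol
mol H = 2 × 0.2756 g H₂O ÷ 18.015 g/mol = 0.030597 mol
mass O = 0.6735 − (0.27565 + 0.030841) = 0.36701 g → mol O = 0.36701 ÷ 15.999 = 0.022939 mol
Divide by the smallest (0.022939 mol): C 1.000, H 1.334, O 1.000
Multiplying each by 3 gives whole numbers: C 3.00, H 4.00, O 3.00
Empirical formula: C3H4O3
Empirical-formula mass = 88.06 g/mol; 264 ÷ 88.06 ≈ 3, so the molecular formula is C9H12O9.

C9H12O9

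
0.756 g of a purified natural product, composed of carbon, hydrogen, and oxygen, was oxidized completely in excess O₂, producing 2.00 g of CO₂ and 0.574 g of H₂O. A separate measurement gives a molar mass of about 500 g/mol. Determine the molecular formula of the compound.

C30H42O6

mol C = 2.00 g CO₂ ÷ 44.009 g/mol = 0.04545 mol
mol H = 2 × 0.574 g H₂O ÷ 18.015 g/mol = 0.06372 mol
mass O = 0.756 − (0.5458 + 0.06423) = 0.1459 g → mol O = 0.1459 ÷ 15.999 = 0.009121 mol
Divide by the smallest (0.009121 mol): C 4.983, H 6.987, O 1.000
Empirical formula: C5H7O
Empirical-formula mass = 83.11 g/mol; 500 ÷ 83.11 ≈ 6, so the molecular formula is C30H42O6.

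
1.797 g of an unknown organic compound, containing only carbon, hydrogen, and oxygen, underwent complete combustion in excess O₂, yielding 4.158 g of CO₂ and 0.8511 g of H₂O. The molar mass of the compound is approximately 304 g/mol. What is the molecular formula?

mol C = 4.158 g CO₂ ÷ 44.009 g/mol = 0.094481 mol
mol H = 2 × 0.8511 g H₂O ÷ 18.015 g/mol = 0.094488 mol
mass O = 1.797 − (1.1348 + 0.095244) = 0.56695 g → mol O = 0.56695 ÷ 15.999 = 0.035437 mol
Divide by the smallest (0.035437 mol): C 2.666, H 2.666, O 1.000
Multiplying each by 3 gives whole numbers: C 8.00, H 8.00, O 3.00
Empirical formula: C8H8O3
Empirical-formula mass = 152.15 g/mol; 304 ÷ 152.15 ≈ 2, so the molecular formula is C16H16O6.

C16H16O6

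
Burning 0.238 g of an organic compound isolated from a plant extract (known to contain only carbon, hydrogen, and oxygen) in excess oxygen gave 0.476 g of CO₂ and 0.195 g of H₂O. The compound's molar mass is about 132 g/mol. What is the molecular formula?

mol C = 0.476 g CO₂ ÷ 44.009 g/mol = 0.01082 mol
mol H = 2 × 0.195 g H₂O ÷ 18.015 g/mol = 0.02165 mol
mass O = 0.238 − (0.1299 + 0.02182) = 0.08627 g → mol O = 0.08627 ÷ 15.999 = 0.005392 mol
Divide by the smallest (0.005392 mol): C 2.006, H 4.015, O 1.000
Empirical formula: C2H4O
Empirical-formula mass = 44.05 g/mol; 132 ÷ 44.05 ≈ 3, so the molecular formula is C6H12O3.

C6H12O3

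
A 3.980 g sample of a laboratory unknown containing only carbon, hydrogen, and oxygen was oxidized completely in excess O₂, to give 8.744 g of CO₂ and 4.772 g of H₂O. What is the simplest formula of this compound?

C3H8O

mol C = 8.744 g CO₂ ÷ 44.009 g/mol = 0.19869 mol
mol H = 2 × 4.772 g H₂O ÷ 18.015 g/mol = 0.52978 mol
mass O = 3.980 − (2.3864 + 0.53402) = 1.0596 g → mol O = 1.0596 ÷ 15.999 = 0.066226 mol
Divide by the smallest (0.066226 mol): C 3.000, H 8.000, O 1.000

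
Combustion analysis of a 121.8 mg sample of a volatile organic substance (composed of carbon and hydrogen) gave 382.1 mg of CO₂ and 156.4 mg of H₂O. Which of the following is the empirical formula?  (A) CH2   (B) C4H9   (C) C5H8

mol C = 0.3821 g CO₂ ÷ 44.009 g/mol = 0.0086823 mol
mol H = 2 × 0.1564 g H₂O ÷ 18.015 g/mol = 0.017363 mol
Divide by the smallest (0.0086823 mol): C 1.000, H 2.000

(A) CH2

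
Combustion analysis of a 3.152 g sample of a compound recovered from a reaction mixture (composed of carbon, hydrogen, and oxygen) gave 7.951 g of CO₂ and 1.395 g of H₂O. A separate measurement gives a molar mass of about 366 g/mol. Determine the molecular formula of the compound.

mol C = 7.951 g CO₂ ÷ 44.009 g/mol = 0.18067 mol
mol H = 2 × 1.395 g H₂O ÷ 18.015 g/mol = 0.15487 mol
mass O = 3.152 − (2.1700 + 0.15611) = 0.82589 g → mol O = 0.82589 ÷ 15.999 = 0.051621 mol
Divide by the smallest (0.051621 mol): C 3.500, H 3.000, O 1.000
Multiplying each by 2 gives whole numbers: C 7.00, H 6.00, O 2.00
Empirical formula: C7H6O2
Empirical-formula mass = 122.12 g/mol; 366 ÷ 122.12 ≈ 3, so the molecular formula is C21H18O6.

C21H18O6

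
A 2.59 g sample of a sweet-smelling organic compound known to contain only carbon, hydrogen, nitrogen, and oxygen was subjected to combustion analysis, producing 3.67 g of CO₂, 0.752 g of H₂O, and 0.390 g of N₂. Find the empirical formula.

C6H6N2O5

mol C = 3.67 g CO₂ ÷ 44.009 g/mol = 0.08339 mol
mol H = 2 × 0.752 g H₂O ÷ 18.015 g/mol = 0.08349 mol
mol N = 2 × 0.390 g N₂ ÷ 28.014 g/mol = 0.02784 mol
mass O = 2.59 − (1.002 + 0.08415 + 0.3900) = 1.114 g → mol O = 1.114 ÷ 15.999 = 0.06964 mol
Divide by the smallest (0.02784 mol): C 2.995, H 2.998, N 1.000, O 2.501
Multiplying each by 2 gives whole numbers: C 5.99, H 6.00, N 2.00, O 5.00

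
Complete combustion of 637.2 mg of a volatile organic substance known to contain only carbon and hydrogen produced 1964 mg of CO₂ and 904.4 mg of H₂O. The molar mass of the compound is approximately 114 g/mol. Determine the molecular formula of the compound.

C8H18

mol C = 1.964 g CO₂ ÷ 44.009 g/mol = 0.044627 mol
mol H = 2 × 0.9044 g H₂O ÷ 18.015 g/mol = 0.10041 mol
Divide by the smallest (0.044627 mol): C 1.000, H 2.250
Multiplying each by 4 gives whole numbers: C 4.00, H 9.00
Empirical formula: C4H9
Empirical-formula mass = 57.12 g/mol; 114 ÷ 57.12 ≈ 2, so the molecular formula is C8H18.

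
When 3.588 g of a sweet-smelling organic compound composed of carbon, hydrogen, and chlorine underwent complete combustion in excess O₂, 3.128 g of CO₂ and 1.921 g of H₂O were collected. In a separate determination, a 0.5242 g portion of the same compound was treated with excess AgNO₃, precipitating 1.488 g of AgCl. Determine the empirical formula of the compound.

CH3Cl

mol C = 3.128 g CO₂ ÷ 44.009 g/mol = 0.071076 mol
mol H = 2 × 1.921 g H₂O ÷ 18.015 g/mol = 0.21327 mol
From the AgCl data: mol Cl per gram of compound = (1.488 ÷ 143.318) ÷ 0.5242 = 0.019806 mol/g, so in the 3.588 g combustion sample mol Cl = 0.071065 mol
Divide by the smallest (0.071065 mol): C 1.000, H 3.001, Cl 1.000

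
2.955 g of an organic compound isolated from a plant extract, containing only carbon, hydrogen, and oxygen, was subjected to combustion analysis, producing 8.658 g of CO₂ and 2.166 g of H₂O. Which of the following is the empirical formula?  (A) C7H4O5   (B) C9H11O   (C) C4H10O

(B) C9H11O

mol C = 8.658 g CO₂ ÷ 44.009 g/mol = 0.19673 mol
mol H = 2 × 2.166 g H₂O ÷ 18.015 g/mol = 0.24047 mol
mass O = 2.955 − (2.3630 + 0.24239) = 0.34966 g → mol O = 0.34966 ÷ 15.999 = 0.021855 mol
Divide by the smallest (0.021855 mol): C 9.002, H 11.003, O 1.000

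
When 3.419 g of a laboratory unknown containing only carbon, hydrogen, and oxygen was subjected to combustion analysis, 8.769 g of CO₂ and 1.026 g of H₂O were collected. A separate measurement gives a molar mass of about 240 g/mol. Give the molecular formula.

mol C = 8.769 g CO₂ ÷ 44.009 g/mol = 0.19925 mol
mol H = 2 × 1.026 g H₂O ÷ 18.015 g/mol = 0.11391 mol
mass O = 3.419 − (2.3932 + 0.11482) = 0.91094 g → mol O = 0.91094 ÷ 15.999 = 0.056937 mol
Divide by the smallest (0.056937 mol): C 3.500, H 2.001, O 1.000
Multiplying each by 2 gives whole numbers: C 7.00, H 4.00, O 2.00
Empirical formula: C7H4O2
Empirical-formula mass = 120.11 g/mol; 240 ÷ 120.11 ≈ 2, so the molecular formula is C14H8O4.

C14H8O4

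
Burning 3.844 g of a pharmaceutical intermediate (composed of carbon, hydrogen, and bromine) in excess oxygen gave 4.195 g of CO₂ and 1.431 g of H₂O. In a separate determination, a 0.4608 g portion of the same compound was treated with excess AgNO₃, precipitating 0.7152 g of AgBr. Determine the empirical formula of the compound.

mol C = 4.195 g CO₂ ÷ 44.009 g/mol = 0.095321 mol
mol H = 2 × 1.431 g H₂O ÷ 18.015 g/mol = 0.15887 mol
From the AgBr data: mol Br per gram of compound = (0.7152 ÷ 187.772) ÷ 0.4608 = 0.0082658 mol/g, so in the 3.844 g combustion sample mol Br = 0.031774 mol
Divide by the smallest (0.031774 mol): C 3.000, H 5.000, Br 1.000

C3H5Br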